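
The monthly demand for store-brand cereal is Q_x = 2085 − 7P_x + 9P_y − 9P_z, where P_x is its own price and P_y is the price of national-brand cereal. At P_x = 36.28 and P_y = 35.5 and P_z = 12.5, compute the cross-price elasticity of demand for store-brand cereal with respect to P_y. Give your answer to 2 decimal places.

0.16

At P_x = 36.28 and P_y = 35.5 and P_z = 12.5: Q_x = 2038.04.
∂Q_x/∂P_y = 9.
ε = (∂Q_x/∂P_y)(P_y/Q_x) = 9 × (35.5/2038.04) ≈ 0.16.
Since ε > 0, store-brand cereal and national-brand cereal are substitutes.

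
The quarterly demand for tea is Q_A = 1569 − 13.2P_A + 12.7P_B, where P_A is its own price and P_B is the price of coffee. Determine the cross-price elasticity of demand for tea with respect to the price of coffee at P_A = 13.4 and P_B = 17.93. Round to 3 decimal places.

0.141

At P_A = 13.4 and P_B = 17.93: Q_A = 1619.831.
∂Q_A/∂P_B = 12.7.
ε = (∂Q_A/∂P_B)(P_B/Q_A) = 12.7 × (17.93/1619.831) ≈ 0.141.
Since ε > 0, tea and coffee are substitutes.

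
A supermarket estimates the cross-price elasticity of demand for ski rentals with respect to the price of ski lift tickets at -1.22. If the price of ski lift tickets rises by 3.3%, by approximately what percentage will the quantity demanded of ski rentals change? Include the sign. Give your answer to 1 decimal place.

-4.0%

%ΔQ ≈ ε × %ΔP of ski lift tickets = -1.22 × (3.3%) = -4.0%.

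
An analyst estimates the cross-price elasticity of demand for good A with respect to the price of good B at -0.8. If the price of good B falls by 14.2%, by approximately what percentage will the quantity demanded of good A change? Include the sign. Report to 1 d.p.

11.4%

%ΔQ ≈ ε × %ΔP of good B = -0.8 × (-14.2%) = 11.4%.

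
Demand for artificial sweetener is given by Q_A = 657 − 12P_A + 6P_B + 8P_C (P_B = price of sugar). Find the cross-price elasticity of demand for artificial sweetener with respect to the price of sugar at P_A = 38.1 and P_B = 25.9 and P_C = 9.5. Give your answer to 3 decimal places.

At P_A = 38.1 and P_B = 25.9 and P_C = 9.5: Q_A = 431.2.
∂Q_A/∂P_B = 6.
ε = (∂Q_A/∂P_B)(P_B/Q_A) = 6 × (25.9/431.2) ≈ 0.360.

0.360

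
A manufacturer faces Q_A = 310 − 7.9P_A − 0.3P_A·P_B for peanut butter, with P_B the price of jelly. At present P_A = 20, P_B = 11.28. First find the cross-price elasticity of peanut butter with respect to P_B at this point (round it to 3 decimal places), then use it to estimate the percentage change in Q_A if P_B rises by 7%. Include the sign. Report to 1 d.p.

At P_A = 20, P_B = 11.28: Q_A = 84.32.
∂Q_A/∂P_B = -0.3P_A = -6.0000.
ε = (∂Q_A/∂P_B)(P_B/Q_A) = -6.0000 × 11.28/84.32 ≈ -0.803.
%ΔQ_A ≈ ε × %ΔP_B = -0.803 × (7%) = -5.6%.

-5.6%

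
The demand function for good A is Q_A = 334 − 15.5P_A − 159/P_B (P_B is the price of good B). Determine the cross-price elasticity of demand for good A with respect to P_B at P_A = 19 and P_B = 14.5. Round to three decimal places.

At P_A = 19 and P_B = 14.5: Q_A = 28.534.
∂Q_A/∂P_B = 159/P_B² = 0.7562.
ε = (∂Q_A/∂P_B)(P_B/Q_A) = 0.7562 × (14.5/28.534) ≈ 0.384.

0.384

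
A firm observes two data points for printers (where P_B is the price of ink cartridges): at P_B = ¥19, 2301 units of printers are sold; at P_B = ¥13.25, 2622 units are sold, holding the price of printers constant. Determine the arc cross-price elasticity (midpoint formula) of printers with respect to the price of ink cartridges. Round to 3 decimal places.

ΔQ_A = 2622 − 2301 = 321; ΔP_B = 13.25 − 19 = -5.75.
Midpoints: Q̄_A = 2461.5, P̄_B = 16.12.
ε = (ΔQ_A/Q̄_A)/(ΔP_B/P̄_B) = (321/2461.5)/(-5.75/16.12) ≈ -0.366.
ε < 0: printers and ink cartridges are complements.

-0.366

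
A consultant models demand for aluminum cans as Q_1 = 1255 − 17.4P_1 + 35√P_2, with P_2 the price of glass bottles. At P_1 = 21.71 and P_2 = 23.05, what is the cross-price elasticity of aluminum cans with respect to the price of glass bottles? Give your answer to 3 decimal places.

0.080

At P_1 = 21.71 and P_2 = 23.05: Q_1 = 1045.282.
∂Q_1/∂P_2 = 35/(2√P_2) = 35/(2√23.05) = 3.6450.
ε = (∂Q_1/∂P_2)(P_2/Q_1) = 3.6450 × (23.05/1045.282) ≈ 0.080.
ε > 0: substitutes.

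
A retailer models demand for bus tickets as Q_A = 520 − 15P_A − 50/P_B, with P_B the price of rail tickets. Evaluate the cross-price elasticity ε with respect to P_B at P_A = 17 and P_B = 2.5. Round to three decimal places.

0.082

At P_A = 17 and P_B = 2.5: Q_A = 245.
∂Q_A/∂P_B = 50/P_B² = 8.0000.
ε = (∂Q_A/∂P_B)(P_B/Q_A) = 8.0000 × (2.5/245) ≈ 0.082.
ε > 0: substitutes.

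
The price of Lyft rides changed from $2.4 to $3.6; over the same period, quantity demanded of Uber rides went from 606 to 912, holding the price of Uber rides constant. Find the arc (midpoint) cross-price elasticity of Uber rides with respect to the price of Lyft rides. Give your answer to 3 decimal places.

1.008

ΔQ_A = 912 − 606 = 306; ΔP_B = 3.6 − 2.4 = 1.2.
Midpoints: Q̄_A = 759.0, P̄_B = 3.00.
ε = (ΔQ_A/Q̄_A)/(ΔP_B/P̄_B) = (306/759.0)/(1.2/3.00) ≈ 1.008.
ε > 0: Uber rides and Lyft rides are substitutes.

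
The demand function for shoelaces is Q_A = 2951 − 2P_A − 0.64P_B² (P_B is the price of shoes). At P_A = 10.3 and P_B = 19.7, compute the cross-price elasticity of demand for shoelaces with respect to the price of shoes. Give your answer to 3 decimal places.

At P_A = 10.3 and P_B = 19.7: Q_A = 2682.022.
∂Q_A/∂P_B = -1.28P_B = -1.28(19.7) = -25.2160.
ε = (∂Q_A/∂P_B)(P_B/Q_A) = -25.2160 × (19.7/2682.022) ≈ -0.185.
ε < 0: complements.

-0.185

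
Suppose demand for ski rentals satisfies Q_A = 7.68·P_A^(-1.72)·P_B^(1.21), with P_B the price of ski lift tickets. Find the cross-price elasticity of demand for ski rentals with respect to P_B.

1.21

In a log-linear (constant-elasticity) demand function, the coefficient on the exponent of P_B is the cross-price elasticity.
ε = 1.21. Positive, so ski rentals and ski lift tickets are substitutes.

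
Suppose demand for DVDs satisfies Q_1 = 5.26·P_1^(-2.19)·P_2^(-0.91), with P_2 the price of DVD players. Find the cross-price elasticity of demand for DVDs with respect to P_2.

In a log-linear (constant-elasticity) demand function, the coefficient on the exponent of P_2 is the cross-price elasticity.
ε = -0.91. Negative, so DVDs and DVD players are complements.

-0.91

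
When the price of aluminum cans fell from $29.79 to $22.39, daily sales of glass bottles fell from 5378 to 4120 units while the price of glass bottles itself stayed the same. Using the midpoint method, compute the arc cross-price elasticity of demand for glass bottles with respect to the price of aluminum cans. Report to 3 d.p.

ΔQ_A = 4120 − 5378 = -1258; ΔP_B = 22.39 − 29.79 = -7.4.
Midpoints: Q̄_A = 4749.0, P̄_B = 26.09.
ε = (ΔQ_A/Q̄_A)/(ΔP_B/P̄_B) = (-1258/4749.0)/(-7.4/26.09) ≈ 0.934.

0.934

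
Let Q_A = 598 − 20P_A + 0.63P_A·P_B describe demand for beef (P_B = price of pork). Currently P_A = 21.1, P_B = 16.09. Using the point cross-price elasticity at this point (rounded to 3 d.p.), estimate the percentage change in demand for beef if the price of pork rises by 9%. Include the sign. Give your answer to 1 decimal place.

At P_A = 21.1, P_B = 16.09: Q_A = 389.884.
∂Q_A/∂P_B = 0.63P_A = 13.2930.
ε = (∂Q_A/∂P_B)(P_B/Q_A) = 13.2930 × 16.09/389.884 ≈ 0.549.
%ΔQ_A ≈ ε × %ΔP_B = 0.549 × (9%) = 4.9%.

4.9%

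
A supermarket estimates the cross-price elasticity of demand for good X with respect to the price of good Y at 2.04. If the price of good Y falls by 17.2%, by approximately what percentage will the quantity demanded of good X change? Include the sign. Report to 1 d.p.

%ΔQ ≈ ε × %ΔP of good Y = 2.04 × (-17.2%) = -35.1%.

-35.1%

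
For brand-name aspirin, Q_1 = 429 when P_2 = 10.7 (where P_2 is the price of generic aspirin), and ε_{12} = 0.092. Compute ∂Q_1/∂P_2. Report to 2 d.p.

3.69

ε = (∂Q_1/∂P_2)·(P_2/Q_1) ⇒ ∂Q_1/∂P_2 = ε·Q_1/P_2 = 0.092 × 429/10.7 ≈ 3.69.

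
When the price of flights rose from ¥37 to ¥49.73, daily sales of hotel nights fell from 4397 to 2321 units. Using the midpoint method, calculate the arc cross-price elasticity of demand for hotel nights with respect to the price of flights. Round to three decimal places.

-2.105

ΔQ_A = 2321 − 4397 = -2076; ΔP_B = 49.73 − 37 = 12.73.
Midpoints: Q̄_A = 3359.0, P̄_B = 43.36.
ε = (ΔQ_A/Q̄_A)/(ΔP_B/P̄_B) = (-2076/3359.0)/(12.73/43.36) ≈ -2.105.
ε < 0: hotel nights and flights are complements.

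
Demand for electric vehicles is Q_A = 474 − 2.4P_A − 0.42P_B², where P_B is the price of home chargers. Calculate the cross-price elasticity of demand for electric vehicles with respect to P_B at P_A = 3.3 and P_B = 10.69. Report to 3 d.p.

-0.230

At P_A = 3.3 and P_B = 10.69: Q_A = 418.084.
∂Q_A/∂P_B = -0.84P_B = -0.84(10.69) = -8.9796.
ε = (∂Q_A/∂P_B)(P_B/Q_A) = -8.9796 × (10.69/418.084) ≈ -0.230.
ε < 0: complements.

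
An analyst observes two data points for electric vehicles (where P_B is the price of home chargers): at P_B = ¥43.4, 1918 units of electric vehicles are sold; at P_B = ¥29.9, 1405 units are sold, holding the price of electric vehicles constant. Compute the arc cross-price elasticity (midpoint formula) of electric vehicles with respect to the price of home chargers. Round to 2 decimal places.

0.84

ΔQ_A = 1405 − 1918 = -513; ΔP_B = 29.9 − 43.4 = -13.5.
Midpoints: Q̄_A = 1661.5, P̄_B = 36.65.
ε = (ΔQ_A/Q̄_A)/(ΔP_B/P̄_B) = (-513/1661.5)/(-13.5/36.65) ≈ 0.84.
ε > 0: electric vehicles and home chargers are substitutes.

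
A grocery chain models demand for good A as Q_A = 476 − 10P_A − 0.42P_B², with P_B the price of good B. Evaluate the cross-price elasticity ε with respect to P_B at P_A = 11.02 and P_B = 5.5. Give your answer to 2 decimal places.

-0.07

At P_A = 11.02 and P_B = 5.5: Q_A = 353.095.
∂Q_A/∂P_B = -0.84P_B = -0.84(5.5) = -4.6200.
ε = (∂Q_A/∂P_B)(P_B/Q_A) = -4.6200 × (5.5/353.095) ≈ -0.07.
ε < 0: complements.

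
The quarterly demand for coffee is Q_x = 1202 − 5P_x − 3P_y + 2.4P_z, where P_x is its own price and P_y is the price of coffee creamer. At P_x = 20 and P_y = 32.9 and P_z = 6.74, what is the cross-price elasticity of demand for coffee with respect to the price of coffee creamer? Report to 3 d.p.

-0.097

At P_x = 20 and P_y = 32.9 and P_z = 6.74: Q_x = 1019.476.
∂Q_x/∂P_y = -3.
ε = (∂Q_x/∂P_y)(P_y/Q_x) = -3 × (32.9/1019.476) ≈ -0.097.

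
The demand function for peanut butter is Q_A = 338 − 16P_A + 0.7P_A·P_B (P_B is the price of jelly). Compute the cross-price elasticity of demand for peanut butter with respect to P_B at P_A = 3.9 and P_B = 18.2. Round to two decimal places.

At P_A = 3.9 and P_B = 18.2: Q_A = 325.286.
∂Q_A/∂P_B = 0.7P_A = 0.7(3.9) = 2.7300.
ε = (∂Q_A/∂P_B)(P_B/Q_A) = 2.7300 × (18.2/325.286) ≈ 0.15.

0.15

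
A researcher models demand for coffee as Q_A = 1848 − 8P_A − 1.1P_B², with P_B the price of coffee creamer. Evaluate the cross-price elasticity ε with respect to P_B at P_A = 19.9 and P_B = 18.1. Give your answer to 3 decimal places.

-0.543

At P_A = 19.9 and P_B = 18.1: Q_A = 1328.429.
∂Q_A/∂P_B = -2.2P_B = -2.2(18.1) = -39.8200.
ε = (∂Q_A/∂P_B)(P_B/Q_A) = -39.8200 × (18.1/1328.429) ≈ -0.543.
ε < 0: complements.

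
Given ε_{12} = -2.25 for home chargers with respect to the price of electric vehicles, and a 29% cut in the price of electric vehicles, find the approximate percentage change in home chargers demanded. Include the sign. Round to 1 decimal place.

%ΔQ ≈ ε × %ΔP of electric vehicles = -2.25 × (-29%) = 65.3%.

65.3%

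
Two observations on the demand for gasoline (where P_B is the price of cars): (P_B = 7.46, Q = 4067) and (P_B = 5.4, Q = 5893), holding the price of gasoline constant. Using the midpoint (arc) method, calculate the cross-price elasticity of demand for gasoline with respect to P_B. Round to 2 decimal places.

ΔQ_A = 5893 − 4067 = 1826; ΔP_B = 5.4 − 7.46 = -2.06.
Midpoints: Q̄_A = 4980.0, P̄_B = 6.43.
ε = (ΔQ_A/Q̄_A)/(ΔP_B/P̄_B) = (1826/4980.0)/(-2.06/6.43) ≈ -1.14.

-1.14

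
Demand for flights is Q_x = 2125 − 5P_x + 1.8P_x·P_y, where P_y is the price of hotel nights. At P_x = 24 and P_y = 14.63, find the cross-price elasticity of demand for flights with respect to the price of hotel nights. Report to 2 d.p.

At P_x = 24 and P_y = 14.63: Q_x = 2637.016.
∂Q_x/∂P_y = 1.8P_x = 1.8(24) = 43.2000.
ε = (∂Q_x/∂P_y)(P_y/Q_x) = 43.2000 × (14.63/2637.016) ≈ 0.24.
ε > 0: substitutes.

0.24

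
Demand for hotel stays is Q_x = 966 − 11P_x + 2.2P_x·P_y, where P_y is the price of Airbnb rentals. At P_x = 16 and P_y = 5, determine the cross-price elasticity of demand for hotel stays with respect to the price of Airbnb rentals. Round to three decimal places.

At P_x = 16 and P_y = 5: Q_x = 966.
∂Q_x/∂P_y = 2.2P_x = 2.2(16) = 35.2000.
ε = (∂Q_x/∂P_y)(P_y/Q_x) = 35.2000 × (5/966) ≈ 0.182.
ε > 0: substitutes.

0.182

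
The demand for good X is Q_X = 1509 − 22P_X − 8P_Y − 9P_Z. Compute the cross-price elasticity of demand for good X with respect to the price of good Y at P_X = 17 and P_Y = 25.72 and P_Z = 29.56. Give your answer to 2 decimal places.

-0.31

At P_X = 17 and P_Y = 25.72 and P_Z = 29.56: Q_X = 663.2.
∂Q_X/∂P_Y = -8.
ε = (∂Q_X/∂P_Y)(P_Y/Q_X) = -8 × (25.72/663.2) ≈ -0.31.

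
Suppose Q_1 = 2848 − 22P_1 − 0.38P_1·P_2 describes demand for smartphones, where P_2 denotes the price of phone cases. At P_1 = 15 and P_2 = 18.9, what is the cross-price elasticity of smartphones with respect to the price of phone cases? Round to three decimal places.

At P_1 = 15 and P_2 = 18.9: Q_1 = 2410.27.
∂Q_1/∂P_2 = -0.38P_1 = -0.38(15) = -5.7000.
ε = (∂Q_1/∂P_2)(P_2/Q_1) = -5.7000 × (18.9/2410.27) ≈ -0.045.
ε < 0: complements.

-0.045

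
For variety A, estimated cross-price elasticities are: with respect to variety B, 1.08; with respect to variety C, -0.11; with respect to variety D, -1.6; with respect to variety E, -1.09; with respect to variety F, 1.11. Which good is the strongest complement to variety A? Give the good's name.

variety D

Complements have ε < 0. The most negative value is -1.6 (variety D).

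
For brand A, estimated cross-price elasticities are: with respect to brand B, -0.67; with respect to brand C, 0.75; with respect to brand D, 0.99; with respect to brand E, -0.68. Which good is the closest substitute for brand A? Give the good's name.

brand D

Substitutes have ε > 0. Among the positive values, 0.99 (brand D) is largest.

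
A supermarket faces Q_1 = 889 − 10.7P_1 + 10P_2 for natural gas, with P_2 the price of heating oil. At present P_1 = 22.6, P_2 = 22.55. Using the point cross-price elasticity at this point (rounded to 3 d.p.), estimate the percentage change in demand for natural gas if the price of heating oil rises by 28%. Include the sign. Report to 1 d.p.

7.2%

At P_1 = 22.6, P_2 = 22.55: Q_1 = 872.68.
∂Q_1/∂P_2 = 10.
ε = (∂Q_1/∂P_2)(P_2/Q_1) = 10.0000 × 22.55/872.68 ≈ 0.258.
%ΔQ_1 ≈ ε × %ΔP_2 = 0.258 × (28%) = 7.2%.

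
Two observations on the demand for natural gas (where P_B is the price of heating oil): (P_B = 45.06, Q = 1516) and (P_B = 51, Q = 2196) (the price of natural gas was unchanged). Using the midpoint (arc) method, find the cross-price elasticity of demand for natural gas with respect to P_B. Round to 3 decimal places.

2.962

ΔQ_A = 2196 − 1516 = 680; ΔP_B = 51 − 45.06 = 5.94.
Midpoints: Q̄_A = 1856.0, P̄_B = 48.03.
ε = (ΔQ_A/Q̄_A)/(ΔP_B/P̄_B) = (680/1856.0)/(5.94/48.03) ≈ 2.962.
ε > 0: natural gas and heating oil are substitutes.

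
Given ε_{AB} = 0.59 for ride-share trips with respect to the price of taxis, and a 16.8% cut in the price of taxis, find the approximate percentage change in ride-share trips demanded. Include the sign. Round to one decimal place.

%ΔQ ≈ ε × %ΔP of taxis = 0.59 × (-16.8%) = -9.9%.

-9.9%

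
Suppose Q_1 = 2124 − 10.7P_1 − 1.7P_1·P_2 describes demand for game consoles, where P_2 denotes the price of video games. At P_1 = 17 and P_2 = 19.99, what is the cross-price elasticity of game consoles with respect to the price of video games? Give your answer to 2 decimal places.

-0.42

At P_1 = 17 and P_2 = 19.99: Q_1 = 1364.389.
∂Q_1/∂P_2 = -1.7P_1 = -1.7(17) = -28.9000.
ε = (∂Q_1/∂P_2)(P_2/Q_1) = -28.9000 × (19.99/1364.389) ≈ -0.42.
ε < 0: complements.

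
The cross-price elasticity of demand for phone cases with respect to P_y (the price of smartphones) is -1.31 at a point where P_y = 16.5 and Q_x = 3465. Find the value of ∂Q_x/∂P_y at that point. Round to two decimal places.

ε = (∂Q_x/∂P_y)·(P_y/Q_x) ⇒ ∂Q_x/∂P_y = ε·Q_x/P_y = -1.31 × 3465/16.5 ≈ -275.10.

-275.10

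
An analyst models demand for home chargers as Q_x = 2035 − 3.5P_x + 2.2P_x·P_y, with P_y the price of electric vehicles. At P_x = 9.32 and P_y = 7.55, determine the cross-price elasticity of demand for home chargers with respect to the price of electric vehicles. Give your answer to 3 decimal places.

0.072

At P_x = 9.32 and P_y = 7.55: Q_x = 2157.185.
∂Q_x/∂P_y = 2.2P_x = 2.2(9.32) = 20.5040.
ε = (∂Q_x/∂P_y)(P_y/Q_x) = 20.5040 × (7.55/2157.185) ≈ 0.072.
ε > 0: substitutes.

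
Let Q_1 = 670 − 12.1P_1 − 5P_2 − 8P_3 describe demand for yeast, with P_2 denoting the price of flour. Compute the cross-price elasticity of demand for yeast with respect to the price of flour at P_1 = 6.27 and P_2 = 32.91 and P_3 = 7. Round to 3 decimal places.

-0.440

At P_1 = 6.27 and P_2 = 32.91 and P_3 = 7: Q_1 = 373.583.
∂Q_1/∂P_2 = -5.
ε = (∂Q_1/∂P_2)(P_2/Q_1) = -5 × (32.91/373.583) ≈ -0.440.
Since ε < 0, yeast and flour are complements.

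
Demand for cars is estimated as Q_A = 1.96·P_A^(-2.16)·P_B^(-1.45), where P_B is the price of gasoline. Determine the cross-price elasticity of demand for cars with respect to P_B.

-1.45

In a log-linear (constant-elasticity) demand function, the coefficient on the exponent of P_B is the cross-price elasticity.
ε = -1.45. Negative, so cars and gasoline are complements.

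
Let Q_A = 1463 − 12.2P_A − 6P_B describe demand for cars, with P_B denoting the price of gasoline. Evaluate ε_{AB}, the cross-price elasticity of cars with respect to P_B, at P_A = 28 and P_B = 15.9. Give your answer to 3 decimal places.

-0.093

At P_A = 28 and P_B = 15.9: Q_A = 1026.
∂Q_A/∂P_B = -6.
ε = (∂Q_A/∂P_B)(P_B/Q_A) = -6 × (15.9/1026) ≈ -0.093.
Since ε < 0, cars and gasoline are complements.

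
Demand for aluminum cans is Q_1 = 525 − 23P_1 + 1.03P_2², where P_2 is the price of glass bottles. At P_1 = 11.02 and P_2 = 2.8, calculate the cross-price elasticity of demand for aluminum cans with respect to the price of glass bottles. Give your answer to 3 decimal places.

0.058

At P_1 = 11.02 and P_2 = 2.8: Q_1 = 279.615.
∂Q_1/∂P_2 = 2.06P_2 = 2.06(2.8) = 5.7680.
ε = (∂Q_1/∂P_2)(P_2/Q_1) = 5.7680 × (2.8/279.615) ≈ 0.058.
ε > 0: substitutes.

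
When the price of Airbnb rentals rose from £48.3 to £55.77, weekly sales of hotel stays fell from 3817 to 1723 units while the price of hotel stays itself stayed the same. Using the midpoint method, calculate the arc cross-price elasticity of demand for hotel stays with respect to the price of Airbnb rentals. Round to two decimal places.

-5.27

ΔQ_A = 1723 − 3817 = -2094; ΔP_B = 55.77 − 48.3 = 7.47.
Midpoints: Q̄_A = 2770.0, P̄_B = 52.03.
ε = (ΔQ_A/Q̄_A)/(ΔP_B/P̄_B) = (-2094/2770.0)/(7.47/52.03) ≈ -5.27.
ε < 0: hotel stays and Airbnb rentals are complements.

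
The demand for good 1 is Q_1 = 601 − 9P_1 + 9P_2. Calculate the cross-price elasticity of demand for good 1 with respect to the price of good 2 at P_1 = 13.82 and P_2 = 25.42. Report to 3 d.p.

At P_1 = 13.82 and P_2 = 25.42: Q_1 = 705.4.
∂Q_1/∂P_2 = 9.
ε = (∂Q_1/∂P_2)(P_2/Q_1) = 9 × (25.42/705.4) ≈ 0.324.
Since ε > 0, good 1 and good 2 are substitutes.

0.324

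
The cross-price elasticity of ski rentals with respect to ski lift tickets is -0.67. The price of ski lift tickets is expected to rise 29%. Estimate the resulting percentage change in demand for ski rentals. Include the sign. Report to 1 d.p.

-19.4%

%ΔQ ≈ ε × %ΔP of ski lift tickets = -0.67 × (29%) = -19.4%.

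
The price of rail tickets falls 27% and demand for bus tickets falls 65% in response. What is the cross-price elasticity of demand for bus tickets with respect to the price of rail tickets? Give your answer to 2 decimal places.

ε = (%ΔQ of bus tickets) / (%ΔP of rail tickets) = (-65%) / (-27%) ≈ 2.41.

2.41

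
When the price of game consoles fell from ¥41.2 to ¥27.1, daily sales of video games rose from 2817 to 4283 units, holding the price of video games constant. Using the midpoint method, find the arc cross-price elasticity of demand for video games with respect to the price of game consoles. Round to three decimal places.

-1.000

ΔQ_A = 4283 − 2817 = 1466; ΔP_B = 27.1 − 41.2 = -14.1.
Midpoints: Q̄_A = 3550.0, P̄_B = 34.15.
ε = (ΔQ_A/Q̄_A)/(ΔP_B/P̄_B) = (1466/3550.0)/(-14.1/34.15) ≈ -1.000.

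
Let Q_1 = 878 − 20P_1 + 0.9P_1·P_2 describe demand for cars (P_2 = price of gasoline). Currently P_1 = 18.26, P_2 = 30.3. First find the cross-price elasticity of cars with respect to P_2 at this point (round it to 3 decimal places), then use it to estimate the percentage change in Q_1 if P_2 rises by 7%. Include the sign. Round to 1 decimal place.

At P_1 = 18.26, P_2 = 30.3: Q_1 = 1010.750.
∂Q_1/∂P_2 = 0.9P_1 = 16.4340.
ε = (∂Q_1/∂P_2)(P_2/Q_1) = 16.4340 × 30.3/1010.750 ≈ 0.493.
%ΔQ_1 ≈ ε × %ΔP_2 = 0.493 × (7%) = 3.5%.

3.5%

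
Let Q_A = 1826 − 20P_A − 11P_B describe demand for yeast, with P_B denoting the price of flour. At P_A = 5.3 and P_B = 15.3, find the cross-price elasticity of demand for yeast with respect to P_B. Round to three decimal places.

-0.108

At P_A = 5.3 and P_B = 15.3: Q_A = 1551.7.
∂Q_A/∂P_B = -11.
ε = (∂Q_A/∂P_B)(P_B/Q_A) = -11 × (15.3/1551.7) ≈ -0.108.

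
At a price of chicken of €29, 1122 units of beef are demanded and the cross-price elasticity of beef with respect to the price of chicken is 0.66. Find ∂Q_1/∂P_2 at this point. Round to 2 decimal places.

25.54

ε = (∂Q_1/∂P_2)·(P_2/Q_1) ⇒ ∂Q_1/∂P_2 = ε·Q_1/P_2 = 0.66 × 1122/29 ≈ 25.54.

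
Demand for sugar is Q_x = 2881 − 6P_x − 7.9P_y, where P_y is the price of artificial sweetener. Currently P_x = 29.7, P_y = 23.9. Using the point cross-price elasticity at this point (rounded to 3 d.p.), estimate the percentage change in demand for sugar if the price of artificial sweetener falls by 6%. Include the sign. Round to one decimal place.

At P_x = 29.7, P_y = 23.9: Q_x = 2513.99.
∂Q_x/∂P_y = -7.9.
ε = (∂Q_x/∂P_y)(P_y/Q_x) = -7.9000 × 23.9/2513.99 ≈ -0.075.
%ΔQ_x ≈ ε × %ΔP_y = -0.075 × (-6%) = 0.5%.

0.5%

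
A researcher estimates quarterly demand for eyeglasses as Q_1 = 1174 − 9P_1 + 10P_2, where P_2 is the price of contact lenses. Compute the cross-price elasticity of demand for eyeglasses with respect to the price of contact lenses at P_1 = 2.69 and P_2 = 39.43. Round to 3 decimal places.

0.255

At P_1 = 2.69 and P_2 = 39.43: Q_1 = 1544.09.
∂Q_1/∂P_2 = 10.
ε = (∂Q_1/∂P_2)(P_2/Q_1) = 10 × (39.43/1544.09) ≈ 0.255.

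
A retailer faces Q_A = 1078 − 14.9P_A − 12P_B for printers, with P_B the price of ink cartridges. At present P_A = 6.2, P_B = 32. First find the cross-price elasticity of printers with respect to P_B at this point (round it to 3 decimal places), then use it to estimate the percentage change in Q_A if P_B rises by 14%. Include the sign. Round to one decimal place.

-8.9%

At P_A = 6.2, P_B = 32: Q_A = 601.62.
∂Q_A/∂P_B = -12.
ε = (∂Q_A/∂P_B)(P_B/Q_A) = -12.0000 × 32/601.62 ≈ -0.638.
%ΔQ_A ≈ ε × %ΔP_B = -0.638 × (14%) = -8.9%.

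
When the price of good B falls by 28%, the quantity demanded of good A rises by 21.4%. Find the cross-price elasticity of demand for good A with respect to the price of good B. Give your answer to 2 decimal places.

-0.76

ε = (%ΔQ of good A) / (%ΔP of good B) = (21.4%) / (-28%) ≈ -0.76.
Negative cross-price elasticity: complements.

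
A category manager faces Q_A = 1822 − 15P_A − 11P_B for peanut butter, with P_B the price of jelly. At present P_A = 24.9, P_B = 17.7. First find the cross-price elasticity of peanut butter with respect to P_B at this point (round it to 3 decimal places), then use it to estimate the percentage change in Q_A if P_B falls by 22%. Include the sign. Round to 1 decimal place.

At P_A = 24.9, P_B = 17.7: Q_A = 1253.8.
∂Q_A/∂P_B = -11.
ε = (∂Q_A/∂P_B)(P_B/Q_A) = -11.0000 × 17.7/1253.8 ≈ -0.155.
%ΔQ_A ≈ ε × %ΔP_B = -0.155 × (-22%) = 3.4%.

3.4%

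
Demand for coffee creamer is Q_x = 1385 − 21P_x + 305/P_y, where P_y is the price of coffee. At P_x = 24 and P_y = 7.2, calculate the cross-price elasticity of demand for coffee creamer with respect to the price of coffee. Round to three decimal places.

At P_x = 24 and P_y = 7.2: Q_x = 923.361.
∂Q_x/∂P_y = −305/P_y² = -5.8835.
ε = (∂Q_x/∂P_y)(P_y/Q_x) = -5.8835 × (7.2/923.361) ≈ -0.046.
ε < 0: complements.

-0.046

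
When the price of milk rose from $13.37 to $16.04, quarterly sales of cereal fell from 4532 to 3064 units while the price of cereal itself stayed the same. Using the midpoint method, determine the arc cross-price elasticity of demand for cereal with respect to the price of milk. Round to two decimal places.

-2.13

ΔQ_A = 3064 − 4532 = -1468; ΔP_B = 16.04 − 13.37 = 2.67.
Midpoints: Q̄_A = 3798.0, P̄_B = 14.70.
ε = (ΔQ_A/Q̄_A)/(ΔP_B/P̄_B) = (-1468/3798.0)/(2.67/14.70) ≈ -2.13.
ε < 0: cereal and milk are complements.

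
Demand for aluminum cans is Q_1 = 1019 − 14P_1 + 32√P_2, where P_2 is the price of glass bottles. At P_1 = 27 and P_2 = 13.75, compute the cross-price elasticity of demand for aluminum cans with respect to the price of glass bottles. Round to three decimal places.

0.078

At P_1 = 27 and P_2 = 13.75: Q_1 = 759.659.
∂Q_1/∂P_2 = 32/(2√P_2) = 32/(2√13.75) = 4.3149.
ε = (∂Q_1/∂P_2)(P_2/Q_1) = 4.3149 × (13.75/759.659) ≈ 0.078.
ε > 0: substitutes.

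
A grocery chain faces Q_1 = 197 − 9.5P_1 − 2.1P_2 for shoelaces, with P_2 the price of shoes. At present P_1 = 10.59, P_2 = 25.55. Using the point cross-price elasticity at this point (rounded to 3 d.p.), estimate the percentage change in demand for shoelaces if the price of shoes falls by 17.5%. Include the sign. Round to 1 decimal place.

22.0%

At P_1 = 10.59, P_2 = 25.55: Q_1 = 42.74.
∂Q_1/∂P_2 = -2.1.
ε = (∂Q_1/∂P_2)(P_2/Q_1) = -2.1000 × 25.55/42.74 ≈ -1.255.
%ΔQ_1 ≈ ε × %ΔP_2 = -1.255 × (-17.5%) = 22.0%.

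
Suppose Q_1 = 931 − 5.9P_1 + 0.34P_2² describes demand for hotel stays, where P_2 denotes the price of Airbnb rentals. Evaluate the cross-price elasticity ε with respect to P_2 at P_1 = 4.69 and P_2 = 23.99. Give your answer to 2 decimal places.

At P_1 = 4.69 and P_2 = 23.99: Q_1 = 1099.006.
∂Q_1/∂P_2 = 0.68P_2 = 0.68(23.99) = 16.3132.
ε = (∂Q_1/∂P_2)(P_2/Q_1) = 16.3132 × (23.99/1099.006) ≈ 0.36.
ε > 0: substitutes.

0.36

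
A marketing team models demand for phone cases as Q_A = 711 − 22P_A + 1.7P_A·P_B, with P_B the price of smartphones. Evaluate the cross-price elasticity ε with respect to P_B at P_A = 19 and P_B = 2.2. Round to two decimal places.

0.20

At P_A = 19 and P_B = 2.2: Q_A = 364.06.
∂Q_A/∂P_B = 1.7P_A = 1.7(19) = 32.3000.
ε = (∂Q_A/∂P_B)(P_B/Q_A) = 32.3000 × (2.2/364.06) ≈ 0.20.
ε > 0: substitutes.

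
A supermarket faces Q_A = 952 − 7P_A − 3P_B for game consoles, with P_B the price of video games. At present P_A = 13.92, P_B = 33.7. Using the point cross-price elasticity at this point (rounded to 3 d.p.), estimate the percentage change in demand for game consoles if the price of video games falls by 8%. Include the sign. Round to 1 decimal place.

At P_A = 13.92, P_B = 33.7: Q_A = 753.46.
∂Q_A/∂P_B = -3.
ε = (∂Q_A/∂P_B)(P_B/Q_A) = -3.0000 × 33.7/753.46 ≈ -0.134.
%ΔQ_A ≈ ε × %ΔP_B = -0.134 × (-8%) = 1.1%.

1.1%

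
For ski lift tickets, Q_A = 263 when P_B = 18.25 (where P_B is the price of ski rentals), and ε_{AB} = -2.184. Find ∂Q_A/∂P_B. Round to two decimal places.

ε = (∂Q_A/∂P_B)·(P_B/Q_A) ⇒ ∂Q_A/∂P_B = ε·Q_A/P_B = -2.184 × 263/18.25 ≈ -31.47.

-31.47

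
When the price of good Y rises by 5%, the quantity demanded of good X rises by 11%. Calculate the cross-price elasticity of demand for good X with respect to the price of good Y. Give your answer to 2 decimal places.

ε = (%ΔQ of good X) / (%ΔP of good Y) = (11%) / (5%) ≈ 2.20.
Positive cross-price elasticity: substitutes.

2.20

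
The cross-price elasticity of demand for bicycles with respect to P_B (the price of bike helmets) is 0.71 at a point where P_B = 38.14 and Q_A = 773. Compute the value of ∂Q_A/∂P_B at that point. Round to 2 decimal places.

14.39

ε = (∂Q_A/∂P_B)·(P_B/Q_A) ⇒ ∂Q_A/∂P_B = ε·Q_A/P_B = 0.71 × 773/38.14 ≈ 14.39.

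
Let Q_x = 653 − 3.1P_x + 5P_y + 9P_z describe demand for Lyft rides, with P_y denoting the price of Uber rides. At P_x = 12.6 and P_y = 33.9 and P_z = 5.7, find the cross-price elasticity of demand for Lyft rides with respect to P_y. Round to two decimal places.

At P_x = 12.6 and P_y = 33.9 and P_z = 5.7: Q_x = 834.74.
∂Q_x/∂P_y = 5.
ε = (∂Q_x/∂P_y)(P_y/Q_x) = 5 × (33.9/834.74) ≈ 0.20.

0.20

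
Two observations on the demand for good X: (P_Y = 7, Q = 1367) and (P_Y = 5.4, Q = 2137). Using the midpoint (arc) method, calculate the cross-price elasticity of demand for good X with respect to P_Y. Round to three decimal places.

-1.703

ΔQ_X = 2137 − 1367 = 770; ΔP_Y = 5.4 − 7 = -1.6.
Midpoints: Q̄_X = 1752.0, P̄_Y = 6.20.
ε = (ΔQ_X/Q̄_X)/(ΔP_Y/P̄_Y) = (770/1752.0)/(-1.6/6.20) ≈ -1.703.
ε < 0: good X and good Y are complements.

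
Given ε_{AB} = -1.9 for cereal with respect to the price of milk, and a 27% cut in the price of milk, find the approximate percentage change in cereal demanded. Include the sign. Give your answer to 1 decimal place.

%ΔQ ≈ ε × %ΔP of milk = -1.9 × (-27%) = 51.3%.
Demand for cereal rises by about 51.3%.

51.3%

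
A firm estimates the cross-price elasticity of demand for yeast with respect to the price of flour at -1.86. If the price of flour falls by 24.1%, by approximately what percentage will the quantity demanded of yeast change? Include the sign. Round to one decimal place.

%ΔQ ≈ ε × %ΔP of flour = -1.86 × (-24.1%) = 44.8%.
Demand for yeast rises by about 44.8%.

44.8%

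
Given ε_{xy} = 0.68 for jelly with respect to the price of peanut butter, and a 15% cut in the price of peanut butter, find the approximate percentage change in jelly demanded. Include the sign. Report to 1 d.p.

-10.2%

%ΔQ ≈ ε × %ΔP of peanut butter = 0.68 × (-15%) = -10.2%.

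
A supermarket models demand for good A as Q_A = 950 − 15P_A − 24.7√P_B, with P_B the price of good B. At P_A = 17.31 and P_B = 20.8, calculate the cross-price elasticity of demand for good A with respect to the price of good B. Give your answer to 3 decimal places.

At P_A = 17.31 and P_B = 20.8: Q_A = 577.701.
∂Q_A/∂P_B = -24.7/(2√P_B) = -24.7/(2√20.8) = -2.7079.
ε = (∂Q_A/∂P_B)(P_B/Q_A) = -2.7079 × (20.8/577.701) ≈ -0.097.

-0.097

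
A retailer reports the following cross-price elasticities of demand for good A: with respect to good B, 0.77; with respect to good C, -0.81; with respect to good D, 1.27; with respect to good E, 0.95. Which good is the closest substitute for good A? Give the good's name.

good D

Substitutes have ε > 0. Among the positive values, 1.27 (good D) is largest.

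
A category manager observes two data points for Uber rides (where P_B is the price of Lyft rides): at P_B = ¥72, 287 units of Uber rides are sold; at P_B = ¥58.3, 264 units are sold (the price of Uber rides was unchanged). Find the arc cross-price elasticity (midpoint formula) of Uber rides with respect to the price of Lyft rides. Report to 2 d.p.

ΔQ_A = 264 − 287 = -23; ΔP_B = 58.3 − 72 = -13.7.
Midpoints: Q̄_A = 275.5, P̄_B = 65.15.
ε = (ΔQ_A/Q̄_A)/(ΔP_B/P̄_B) = (-23/275.5)/(-13.7/65.15) ≈ 0.40.
ε > 0: Uber rides and Lyft rides are substitutes.

0.40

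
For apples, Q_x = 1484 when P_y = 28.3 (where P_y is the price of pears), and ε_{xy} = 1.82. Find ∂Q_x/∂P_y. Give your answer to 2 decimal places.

ε = (∂Q_x/∂P_y)·(P_y/Q_x) ⇒ ∂Q_x/∂P_y = ε·Q_x/P_y = 1.82 × 1484/28.3 ≈ 95.44.

95.44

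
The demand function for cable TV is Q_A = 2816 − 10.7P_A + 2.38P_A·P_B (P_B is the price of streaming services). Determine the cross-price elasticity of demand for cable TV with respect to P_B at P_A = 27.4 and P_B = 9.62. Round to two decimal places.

At P_A = 27.4 and P_B = 9.62: Q_A = 3150.159.
∂Q_A/∂P_B = 2.38P_A = 2.38(27.4) = 65.2120.
ε = (∂Q_A/∂P_B)(P_B/Q_A) = 65.2120 × (9.62/3150.159) ≈ 0.20.

0.20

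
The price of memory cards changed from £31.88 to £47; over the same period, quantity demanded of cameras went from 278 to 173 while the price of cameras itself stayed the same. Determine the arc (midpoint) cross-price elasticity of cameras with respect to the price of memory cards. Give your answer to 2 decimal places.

-1.21

ΔQ_A = 173 − 278 = -105; ΔP_B = 47 − 31.88 = 15.12.
Midpoints: Q̄_A = 225.5, P̄_B = 39.44.
ε = (ΔQ_A/Q̄_A)/(ΔP_B/P̄_B) = (-105/225.5)/(15.12/39.44) ≈ -1.21.
ε < 0: cameras and memory cards are complements.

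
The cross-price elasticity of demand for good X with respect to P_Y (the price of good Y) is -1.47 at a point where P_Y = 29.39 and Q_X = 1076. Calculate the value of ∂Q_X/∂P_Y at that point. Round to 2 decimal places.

ε = (∂Q_X/∂P_Y)·(P_Y/Q_X) ⇒ ∂Q_X/∂P_Y = ε·Q_X/P_Y = -1.47 × 1076/29.39 ≈ -53.82.

-53.82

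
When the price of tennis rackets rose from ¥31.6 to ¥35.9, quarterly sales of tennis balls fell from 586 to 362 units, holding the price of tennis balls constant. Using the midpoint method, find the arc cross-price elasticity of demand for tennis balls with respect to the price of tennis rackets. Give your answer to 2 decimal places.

ΔQ_A = 362 − 586 = -224; ΔP_B = 35.9 − 31.6 = 4.3.
Midpoints: Q̄_A = 474.0, P̄_B = 33.75.
ε = (ΔQ_A/Q̄_A)/(ΔP_B/P̄_B) = (-224/474.0)/(4.3/33.75) ≈ -3.71.
ε < 0: tennis balls and tennis rackets are complements.

-3.71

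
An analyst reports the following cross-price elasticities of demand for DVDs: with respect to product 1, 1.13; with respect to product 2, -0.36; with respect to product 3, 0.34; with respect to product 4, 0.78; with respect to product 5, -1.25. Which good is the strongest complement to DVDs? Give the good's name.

product 5

Complements have ε < 0. The most negative value is -1.25 (product 5).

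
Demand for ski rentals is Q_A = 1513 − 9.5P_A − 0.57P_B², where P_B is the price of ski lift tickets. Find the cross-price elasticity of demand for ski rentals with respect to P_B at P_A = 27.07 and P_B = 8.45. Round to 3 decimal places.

-0.067

At P_A = 27.07 and P_B = 8.45: Q_A = 1215.136.
∂Q_A/∂P_B = -1.14P_B = -1.14(8.45) = -9.6330.
ε = (∂Q_A/∂P_B)(P_B/Q_A) = -9.6330 × (8.45/1215.136) ≈ -0.067.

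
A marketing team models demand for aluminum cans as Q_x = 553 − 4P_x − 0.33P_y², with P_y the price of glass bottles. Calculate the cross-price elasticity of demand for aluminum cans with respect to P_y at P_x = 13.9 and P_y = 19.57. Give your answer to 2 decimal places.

-0.68

At P_x = 13.9 and P_y = 19.57: Q_x = 371.015.
∂Q_x/∂P_y = -0.66P_y = -0.66(19.57) = -12.9162.
ε = (∂Q_x/∂P_y)(P_y/Q_x) = -12.9162 × (19.57/371.015) ≈ -0.68.
ε < 0: complements.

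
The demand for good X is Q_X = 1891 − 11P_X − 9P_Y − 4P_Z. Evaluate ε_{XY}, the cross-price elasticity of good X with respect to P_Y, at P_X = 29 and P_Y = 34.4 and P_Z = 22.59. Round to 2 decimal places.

-0.26

At P_X = 29 and P_Y = 34.4 and P_Z = 22.59: Q_X = 1172.04.
∂Q_X/∂P_Y = -9.
ε = (∂Q_X/∂P_Y)(P_Y/Q_X) = -9 × (34.4/1172.04) ≈ -0.26.
Since ε < 0, good X and good Y are complements.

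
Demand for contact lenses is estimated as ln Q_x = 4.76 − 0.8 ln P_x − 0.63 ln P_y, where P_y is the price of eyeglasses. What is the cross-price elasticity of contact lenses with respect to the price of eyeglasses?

In a log-linear (constant-elasticity) demand function, the coefficient on ln P_y is the cross-price elasticity.
ε = -0.63. Negative, so contact lenses and eyeglasses are complements.

-0.63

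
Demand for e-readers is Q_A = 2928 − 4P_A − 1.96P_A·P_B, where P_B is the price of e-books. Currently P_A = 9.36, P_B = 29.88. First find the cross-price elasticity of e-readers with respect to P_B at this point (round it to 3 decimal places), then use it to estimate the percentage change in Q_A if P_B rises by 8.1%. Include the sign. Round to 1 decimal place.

At P_A = 9.36, P_B = 29.88: Q_A = 2342.393.
∂Q_A/∂P_B = -1.96P_A = -18.3456.
ε = (∂Q_A/∂P_B)(P_B/Q_A) = -18.3456 × 29.88/2342.393 ≈ -0.234.
%ΔQ_A ≈ ε × %ΔP_B = -0.234 × (8.1%) = -1.9%.

-1.9%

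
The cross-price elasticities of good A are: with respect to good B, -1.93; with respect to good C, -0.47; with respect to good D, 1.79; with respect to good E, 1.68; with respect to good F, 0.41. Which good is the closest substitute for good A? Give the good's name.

good D

Substitutes have ε > 0. Among the positive values, 1.79 (good D) is largest.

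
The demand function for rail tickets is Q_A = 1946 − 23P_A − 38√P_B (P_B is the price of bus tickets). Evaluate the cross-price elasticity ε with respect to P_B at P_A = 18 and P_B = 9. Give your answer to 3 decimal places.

-0.040

At P_A = 18 and P_B = 9: Q_A = 1418.
∂Q_A/∂P_B = -38/(2√P_B) = -38/(2√9) = -6.3333.
ε = (∂Q_A/∂P_B)(P_B/Q_A) = -6.3333 × (9/1418) ≈ -0.040.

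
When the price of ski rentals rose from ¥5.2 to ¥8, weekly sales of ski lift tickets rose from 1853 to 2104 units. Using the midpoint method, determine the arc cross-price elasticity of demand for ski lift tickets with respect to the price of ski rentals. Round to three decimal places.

ΔQ_A = 2104 − 1853 = 251; ΔP_B = 8 − 5.2 = 2.8.
Midpoints: Q̄_A = 1978.5, P̄_B = 6.60.
ε = (ΔQ_A/Q̄_A)/(ΔP_B/P̄_B) = (251/1978.5)/(2.8/6.60) ≈ 0.299.

0.299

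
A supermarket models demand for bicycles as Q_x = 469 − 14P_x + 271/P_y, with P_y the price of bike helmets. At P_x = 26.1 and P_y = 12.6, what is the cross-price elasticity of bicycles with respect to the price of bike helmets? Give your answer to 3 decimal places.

-0.172

At P_x = 26.1 and P_y = 12.6: Q_x = 125.108.
∂Q_x/∂P_y = −271/P_y² = -1.7070.
ε = (∂Q_x/∂P_y)(P_y/Q_x) = -1.7070 × (12.6/125.108) ≈ -0.172.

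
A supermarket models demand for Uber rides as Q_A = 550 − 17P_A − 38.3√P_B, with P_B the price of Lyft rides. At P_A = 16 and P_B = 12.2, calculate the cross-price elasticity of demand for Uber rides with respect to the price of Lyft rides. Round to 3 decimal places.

At P_A = 16 and P_B = 12.2: Q_A = 144.224.
∂Q_A/∂P_B = -38.3/(2√P_B) = -38.3/(2√12.2) = -5.4826.
ε = (∂Q_A/∂P_B)(P_B/Q_A) = -5.4826 × (12.2/144.224) ≈ -0.464.
ε < 0: complements.

-0.464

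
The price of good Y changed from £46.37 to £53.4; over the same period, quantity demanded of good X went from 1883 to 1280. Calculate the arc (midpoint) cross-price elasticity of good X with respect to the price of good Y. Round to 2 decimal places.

ΔQ_X = 1280 − 1883 = -603; ΔP_Y = 53.4 − 46.37 = 7.03.
Midpoints: Q̄_X = 1581.5, P̄_Y = 49.88.
ε = (ΔQ_X/Q̄_X)/(ΔP_Y/P̄_Y) = (-603/1581.5)/(7.03/49.88) ≈ -2.71.

-2.71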